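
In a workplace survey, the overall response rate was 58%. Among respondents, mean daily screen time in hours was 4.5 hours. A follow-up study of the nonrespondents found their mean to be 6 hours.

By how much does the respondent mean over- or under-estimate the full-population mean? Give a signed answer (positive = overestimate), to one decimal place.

-0.6

Nonresponse fraction = 1 − 0.58 = 0.42.
Bias = (nonresponse fraction) × (respondent mean − nonrespondent mean)
     = 0.42 × (4.5 − 6) = 0.42 × -1.5 = -0.63.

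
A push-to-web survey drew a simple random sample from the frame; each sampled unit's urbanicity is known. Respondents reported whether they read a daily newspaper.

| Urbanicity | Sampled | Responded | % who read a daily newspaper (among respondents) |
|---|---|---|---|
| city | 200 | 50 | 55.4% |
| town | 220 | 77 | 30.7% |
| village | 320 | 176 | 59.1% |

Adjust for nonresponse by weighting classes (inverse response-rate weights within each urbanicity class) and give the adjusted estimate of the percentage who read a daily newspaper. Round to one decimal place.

Response rates by class: city 50/200 = 25%, town 77/220 = 35%, village 176/320 = 55%.
Each respondent's weight = sampled/responded in their class; summing within a class gives n_sampled, so:
  city: 200 × 55.4 = 11,080
  town: 220 × 30.7 = 6754
  village: 320 × 59.1 = 18,912
Adjusted estimate = 36,746 / 740 = 49.6568 → 49.7%.

49.7%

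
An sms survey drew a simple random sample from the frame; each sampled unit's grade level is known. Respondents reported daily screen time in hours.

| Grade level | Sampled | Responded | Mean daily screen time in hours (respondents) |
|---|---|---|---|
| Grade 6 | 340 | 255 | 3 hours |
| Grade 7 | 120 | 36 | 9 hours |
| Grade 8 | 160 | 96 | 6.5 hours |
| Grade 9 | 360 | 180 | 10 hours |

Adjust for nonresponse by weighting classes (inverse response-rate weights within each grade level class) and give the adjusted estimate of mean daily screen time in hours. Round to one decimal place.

Response rates by class: Grade 6 255/340 = 75%, Grade 7 36/120 = 30%, Grade 8 96/160 = 60%, Grade 9 180/360 = 50%.
With weight = n_sampled/n_responded per class, the weighted class total is n_sampled:
  Grade 6: 340 × 3 = 1020
  Grade 7: 120 × 9 = 1080
  Grade 8: 160 × 6.5 = 1040
  Grade 9: 360 × 10 = 3600
Adjusted estimate = 6740 / 980 = 6.87755 → 6.9.

6.9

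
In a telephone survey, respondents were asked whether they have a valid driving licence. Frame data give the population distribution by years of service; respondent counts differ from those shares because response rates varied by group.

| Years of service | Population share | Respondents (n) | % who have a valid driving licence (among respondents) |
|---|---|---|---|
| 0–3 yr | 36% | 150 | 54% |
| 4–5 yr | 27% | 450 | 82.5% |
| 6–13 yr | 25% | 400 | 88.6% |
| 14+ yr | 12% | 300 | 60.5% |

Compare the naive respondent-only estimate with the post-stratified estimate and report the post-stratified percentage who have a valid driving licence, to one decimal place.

Unadjusted (pooled respondent) estimate weights by respondent counts:
  (150/1300)×54 + (450/1300)×82.5 + (400/1300)×88.6 + (300/1300)×60.5 = 76.0115%
Reweighting by population years of service shares:
  0.36×54 + 0.27×82.5 + 0.25×88.6 + 0.12×60.5 = 71.125%

71.1%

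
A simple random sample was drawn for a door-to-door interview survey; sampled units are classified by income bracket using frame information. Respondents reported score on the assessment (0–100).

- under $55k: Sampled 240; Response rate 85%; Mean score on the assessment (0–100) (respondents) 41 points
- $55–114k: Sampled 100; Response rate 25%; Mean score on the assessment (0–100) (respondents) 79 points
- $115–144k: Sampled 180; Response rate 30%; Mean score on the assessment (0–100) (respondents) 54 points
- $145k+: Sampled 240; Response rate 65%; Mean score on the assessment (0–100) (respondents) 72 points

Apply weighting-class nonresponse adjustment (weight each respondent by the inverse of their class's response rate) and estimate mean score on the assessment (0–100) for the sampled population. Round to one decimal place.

Each respondent's weight = sampled/responded in their class; summing within a class gives n_sampled, so:
  under $55k: 240 × 41 = 9840
  $55–114k: 100 × 79 = 7900
  $115–144k: 180 × 54 = 9720
  $145k+: 240 × 72 = 17,280
Adjusted estimate = 44,740 / 760 = 58.8684 → 58.9.

58.9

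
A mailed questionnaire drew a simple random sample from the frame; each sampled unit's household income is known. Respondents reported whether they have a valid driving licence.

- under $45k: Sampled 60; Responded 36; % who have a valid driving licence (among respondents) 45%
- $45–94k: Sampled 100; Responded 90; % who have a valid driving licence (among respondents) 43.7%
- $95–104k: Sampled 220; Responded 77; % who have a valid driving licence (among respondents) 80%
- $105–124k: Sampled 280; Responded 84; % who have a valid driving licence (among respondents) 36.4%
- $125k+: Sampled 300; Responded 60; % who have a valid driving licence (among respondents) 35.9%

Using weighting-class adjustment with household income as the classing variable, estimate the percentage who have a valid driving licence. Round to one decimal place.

Response rates by class: under $45k 36/60 = 60%, $45–94k 90/100 = 90%, $95–104k 77/220 = 35%, $105–124k 84/280 = 30%, $125k+ 60/300 = 20%.
Inverse-response-rate weighting restores each class to its sampled count, so class totals weight by n_sampled:
  under $45k: 60 × 45 = 2700
  $45–94k: 100 × 43.7 = 4370
  $95–104k: 220 × 80 = 17,600
  $105–124k: 280 × 36.4 = 10,192
  $125k+: 300 × 35.9 = 10,770
Adjusted estimate = 45,632 / 960 = 47.5333 → 47.5%.

47.5%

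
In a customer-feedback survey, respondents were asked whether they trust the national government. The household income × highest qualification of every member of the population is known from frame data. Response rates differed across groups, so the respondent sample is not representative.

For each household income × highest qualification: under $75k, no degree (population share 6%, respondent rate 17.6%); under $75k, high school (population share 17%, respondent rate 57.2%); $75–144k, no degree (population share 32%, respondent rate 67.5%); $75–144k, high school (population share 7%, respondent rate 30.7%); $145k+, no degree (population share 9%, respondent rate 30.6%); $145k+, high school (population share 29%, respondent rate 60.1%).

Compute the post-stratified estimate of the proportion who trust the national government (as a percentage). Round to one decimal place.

Each cell contributes population-share × respondent value:
  under $75k, no degree: 0.06 × 17.6 = 1.056
  under $75k, high school: 0.17 × 57.2 = 9.724
  $75–144k, no degree: 0.32 × 67.5 = 21.6
  $75–144k, high school: 0.07 × 30.7 = 2.149
  $145k+, no degree: 0.09 × 30.6 = 2.754
  $145k+, high school: 0.29 × 60.1 = 17.429
Post-stratified estimate = 54.712 → 54.7%.

54.7%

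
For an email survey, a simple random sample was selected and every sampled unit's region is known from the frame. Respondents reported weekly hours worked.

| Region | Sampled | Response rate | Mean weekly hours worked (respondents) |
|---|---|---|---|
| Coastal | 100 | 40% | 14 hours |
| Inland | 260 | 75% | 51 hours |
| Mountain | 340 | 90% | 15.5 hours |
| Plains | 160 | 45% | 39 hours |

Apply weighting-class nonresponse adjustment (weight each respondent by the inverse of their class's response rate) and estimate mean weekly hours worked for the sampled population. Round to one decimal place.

30.4

Inverse-response-rate weighting restores each class to its sampled count, so class totals weight by n_sampled:
  Coastal: 100 × 14 = 1400
  Inland: 260 × 51 = 13,260
  Mountain: 340 × 15.5 = 5270
  Plains: 160 × 39 = 6240
Adjusted estimate = 26,170 / 860 = 30.4302 → 30.4.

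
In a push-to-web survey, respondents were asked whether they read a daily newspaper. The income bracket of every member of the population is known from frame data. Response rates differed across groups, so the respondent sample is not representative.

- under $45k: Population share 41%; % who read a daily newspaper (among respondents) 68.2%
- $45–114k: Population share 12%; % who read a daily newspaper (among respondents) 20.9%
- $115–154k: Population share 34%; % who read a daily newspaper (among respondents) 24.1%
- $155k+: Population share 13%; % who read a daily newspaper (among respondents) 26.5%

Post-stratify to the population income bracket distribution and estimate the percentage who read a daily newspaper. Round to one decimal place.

42.1%

Weight each group's respondent value by its population share:
  under $45k: 0.41 × 68.2 = 27.962
  $45–114k: 0.12 × 20.9 = 2.508
  $115–154k: 0.34 × 24.1 = 8.194
  $155k+: 0.13 × 26.5 = 3.445
Post-stratified estimate = 42.109 → 42.1%.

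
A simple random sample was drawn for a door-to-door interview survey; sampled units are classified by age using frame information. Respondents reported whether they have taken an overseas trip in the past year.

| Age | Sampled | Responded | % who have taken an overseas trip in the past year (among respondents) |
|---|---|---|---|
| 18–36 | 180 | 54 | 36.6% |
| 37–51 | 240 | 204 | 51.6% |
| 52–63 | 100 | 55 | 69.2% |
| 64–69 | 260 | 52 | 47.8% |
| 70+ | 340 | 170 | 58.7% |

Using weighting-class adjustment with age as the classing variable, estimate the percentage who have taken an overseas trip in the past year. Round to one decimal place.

52.0%

Class response rates: 18–36 54/180 = 30%, 37–51 204/240 = 85%, 52–63 55/100 = 55%, 64–69 52/260 = 20%, 70+ 170/340 = 50%.
Inverse-response-rate weighting restores each class to its sampled count, so class totals weight by n_sampled:
  18–36: 180 × 36.6 = 6588
  37–51: 240 × 51.6 = 12,384
  52–63: 100 × 69.2 = 6920
  64–69: 260 × 47.8 = 12,428
  70+: 340 × 58.7 = 19,958
Adjusted estimate = 58,278 / 1,120 = 52.0339 → 52.0%.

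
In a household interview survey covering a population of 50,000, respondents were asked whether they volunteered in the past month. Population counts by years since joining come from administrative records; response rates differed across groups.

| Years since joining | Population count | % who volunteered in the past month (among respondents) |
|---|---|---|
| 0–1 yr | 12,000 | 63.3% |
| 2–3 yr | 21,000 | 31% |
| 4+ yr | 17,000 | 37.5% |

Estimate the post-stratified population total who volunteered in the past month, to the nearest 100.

Each cell contributes its population count × the respondent rate:
  0–1 yr: 12,000 × 63.3% = 7596
  2–3 yr: 21,000 × 31% = 6510
  4+ yr: 17,000 × 37.5% = 6375
Estimated total = 20,481 → 20,500.

20,500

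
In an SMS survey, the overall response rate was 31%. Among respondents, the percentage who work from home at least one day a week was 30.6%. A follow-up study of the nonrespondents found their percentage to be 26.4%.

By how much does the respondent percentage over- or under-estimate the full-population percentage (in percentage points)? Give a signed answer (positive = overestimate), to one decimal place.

+2.9 percentage points

Nonresponse fraction = 1 − 0.31 = 0.69.
Bias = (nonresponse fraction) × (respondent percentage − nonrespondent percentage)
     = 0.69 × (30.6 − 26.4) = 0.69 × 4.2 = 2.898.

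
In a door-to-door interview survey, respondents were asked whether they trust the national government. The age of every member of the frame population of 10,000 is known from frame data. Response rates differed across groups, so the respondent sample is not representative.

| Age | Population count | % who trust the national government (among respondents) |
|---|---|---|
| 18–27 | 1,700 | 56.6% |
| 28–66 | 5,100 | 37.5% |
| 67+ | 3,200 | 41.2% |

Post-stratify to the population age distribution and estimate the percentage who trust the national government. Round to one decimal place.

Reweight to the known age distribution:
  18–27: (1,700/10,000) × 56.6 = 9.622
  28–66: (5,100/10,000) × 37.5 = 19.125
  67+: (3,200/10,000) × 41.2 = 13.184
Post-stratified estimate = 41.931 → 41.9%.

41.9%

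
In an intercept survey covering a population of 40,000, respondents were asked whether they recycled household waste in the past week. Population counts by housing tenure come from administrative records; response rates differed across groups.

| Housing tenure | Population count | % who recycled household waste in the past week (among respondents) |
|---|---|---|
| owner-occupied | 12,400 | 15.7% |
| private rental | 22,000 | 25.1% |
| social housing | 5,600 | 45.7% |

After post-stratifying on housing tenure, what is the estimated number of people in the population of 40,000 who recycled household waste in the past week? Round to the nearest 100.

10,000

Estimated count per cell = population count × respondent percentage:
  owner-occupied: 12,400 × 15.7% = 1946.8
  private rental: 22,000 × 25.1% = 5522
  social housing: 5,600 × 45.7% = 2559.2
Estimated total = 10,028 → 10,000.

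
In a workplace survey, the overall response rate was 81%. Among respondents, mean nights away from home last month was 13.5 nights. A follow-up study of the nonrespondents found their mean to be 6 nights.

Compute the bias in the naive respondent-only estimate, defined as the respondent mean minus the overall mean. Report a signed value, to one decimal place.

Nonresponse fraction = 1 − 0.81 = 0.19.
Bias = (nonresponse fraction) × (respondent mean − nonrespondent mean)
     = 0.19 × (13.5 − 6) = 0.19 × 7.5 = 1.425.

+1.4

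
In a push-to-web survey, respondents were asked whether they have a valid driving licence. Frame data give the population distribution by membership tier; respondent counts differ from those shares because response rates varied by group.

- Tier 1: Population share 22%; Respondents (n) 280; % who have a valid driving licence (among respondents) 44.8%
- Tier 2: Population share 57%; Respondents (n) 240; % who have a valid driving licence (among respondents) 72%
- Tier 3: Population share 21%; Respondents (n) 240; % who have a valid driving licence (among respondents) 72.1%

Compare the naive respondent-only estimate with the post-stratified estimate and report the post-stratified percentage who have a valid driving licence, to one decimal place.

66.0%

Unadjusted (pooled respondent) estimate weights by respondent counts:
  (280/760)×44.8 + (240/760)×72 + (240/760)×72.1 = 62.0105%
Post-stratifying to population shares instead:
  0.22×44.8 + 0.57×72 + 0.21×72.1 = 66.037%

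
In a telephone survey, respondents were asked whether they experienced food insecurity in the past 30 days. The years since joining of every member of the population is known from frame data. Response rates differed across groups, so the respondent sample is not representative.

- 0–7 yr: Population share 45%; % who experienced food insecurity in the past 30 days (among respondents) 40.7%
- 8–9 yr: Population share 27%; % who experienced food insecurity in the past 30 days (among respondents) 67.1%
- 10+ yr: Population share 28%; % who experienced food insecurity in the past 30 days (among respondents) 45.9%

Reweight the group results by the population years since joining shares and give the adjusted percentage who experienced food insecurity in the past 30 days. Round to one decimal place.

49.3%

Post-stratification weights by population share, not respondent share:
  0–7 yr: 0.45 × 40.7 = 18.315
  8–9 yr: 0.27 × 67.1 = 18.117
  10+ yr: 0.28 × 45.9 = 12.852
Post-stratified estimate = 49.284 → 49.3%.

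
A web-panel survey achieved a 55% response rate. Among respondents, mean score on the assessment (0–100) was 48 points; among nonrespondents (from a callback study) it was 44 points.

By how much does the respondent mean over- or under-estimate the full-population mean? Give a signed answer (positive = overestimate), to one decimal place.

Nonresponse fraction = 1 − 0.55 = 0.45.
Bias = (nonresponse fraction) × (respondent mean − nonrespondent mean)
     = 0.45 × (48 − 44) = 0.45 × 4 = 1.8.

+1.8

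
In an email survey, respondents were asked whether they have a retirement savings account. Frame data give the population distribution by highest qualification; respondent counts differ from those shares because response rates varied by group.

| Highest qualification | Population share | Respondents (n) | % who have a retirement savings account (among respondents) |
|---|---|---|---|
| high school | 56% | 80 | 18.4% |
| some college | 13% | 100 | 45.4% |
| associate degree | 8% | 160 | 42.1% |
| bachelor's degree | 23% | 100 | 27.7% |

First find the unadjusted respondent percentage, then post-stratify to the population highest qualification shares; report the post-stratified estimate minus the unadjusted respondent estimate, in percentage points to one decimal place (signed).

Without adjustment, the pooled respondent share is:
  (80/440)×18.4 + (100/440)×45.4 + (160/440)×42.1 + (100/440)×27.7 = 35.2682%
Reweighting by population highest qualification shares:
  0.56×18.4 + 0.13×45.4 + 0.08×42.1 + 0.23×27.7 = 25.945%
Difference = 25.945 − 35.2682 = -9.3232 pp.

-9.3 percentage points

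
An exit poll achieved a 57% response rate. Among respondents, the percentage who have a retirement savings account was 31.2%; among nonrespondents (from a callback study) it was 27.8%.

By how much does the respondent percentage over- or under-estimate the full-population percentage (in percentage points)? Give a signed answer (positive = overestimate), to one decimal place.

+1.5 percentage points

Nonresponse fraction = 1 − 0.57 = 0.43.
Bias = (nonresponse fraction) × (respondent percentage − nonrespondent percentage)
     = 0.43 × (31.2 − 27.8) = 0.43 × 3.4 = 1.462.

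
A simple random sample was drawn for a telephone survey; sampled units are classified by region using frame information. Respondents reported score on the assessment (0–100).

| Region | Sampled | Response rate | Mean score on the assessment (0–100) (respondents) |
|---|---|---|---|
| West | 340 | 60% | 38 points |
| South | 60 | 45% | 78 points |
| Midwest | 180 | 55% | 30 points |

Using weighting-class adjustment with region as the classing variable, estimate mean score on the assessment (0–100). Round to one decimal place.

With weight = n_sampled/n_responded per class, the weighted class total is n_sampled:
  West: 340 × 38 = 12,920
  South: 60 × 78 = 4680
  Midwest: 180 × 30 = 5400
Adjusted estimate = 23,000 / 580 = 39.6552 → 39.7.

39.7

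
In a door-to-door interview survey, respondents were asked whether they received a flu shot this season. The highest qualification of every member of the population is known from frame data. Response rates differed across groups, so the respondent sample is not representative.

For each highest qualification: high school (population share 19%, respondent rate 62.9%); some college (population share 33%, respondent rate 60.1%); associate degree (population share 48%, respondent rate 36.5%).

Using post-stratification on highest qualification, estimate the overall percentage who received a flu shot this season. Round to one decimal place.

49.3%

Reweight to the known highest qualification distribution:
  high school: 0.19 × 62.9 = 11.951
  some college: 0.33 × 60.1 = 19.833
  associate degree: 0.48 × 36.5 = 17.52
Post-stratified estimate = 49.304 → 49.3%.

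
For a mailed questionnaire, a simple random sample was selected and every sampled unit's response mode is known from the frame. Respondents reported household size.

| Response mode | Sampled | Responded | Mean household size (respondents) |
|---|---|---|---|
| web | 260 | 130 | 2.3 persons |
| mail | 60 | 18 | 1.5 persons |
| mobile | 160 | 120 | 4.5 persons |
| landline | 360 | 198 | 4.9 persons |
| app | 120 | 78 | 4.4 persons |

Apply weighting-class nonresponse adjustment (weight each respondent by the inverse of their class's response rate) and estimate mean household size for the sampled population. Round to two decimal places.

3.85

Class response rates: web 130/260 = 50%, mail 18/60 = 30%, mobile 120/160 = 75%, landline 198/360 = 55%, app 78/120 = 65%.
Each respondent's weight = sampled/responded in their class; summing within a class gives n_sampled, so:
  web: 260 × 2.3 = 598
  mail: 60 × 1.5 = 90
  mobile: 160 × 4.5 = 720
  landline: 360 × 4.9 = 1764
  app: 120 × 4.4 = 528
Adjusted estimate = 3700 / 960 = 3.85417 → 3.85.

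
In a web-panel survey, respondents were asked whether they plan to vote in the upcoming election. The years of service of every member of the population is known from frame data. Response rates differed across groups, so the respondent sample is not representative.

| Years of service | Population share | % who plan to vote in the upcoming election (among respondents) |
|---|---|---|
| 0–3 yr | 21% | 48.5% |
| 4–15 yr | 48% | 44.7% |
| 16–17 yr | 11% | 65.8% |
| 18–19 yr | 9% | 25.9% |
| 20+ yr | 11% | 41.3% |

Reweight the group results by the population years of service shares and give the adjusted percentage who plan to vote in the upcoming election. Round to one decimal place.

Each cell contributes population-share × respondent value:
  0–3 yr: 0.21 × 48.5 = 10.185
  4–15 yr: 0.48 × 44.7 = 21.456
  16–17 yr: 0.11 × 65.8 = 7.238
  18–19 yr: 0.09 × 25.9 = 2.331
  20+ yr: 0.11 × 41.3 = 4.543
Post-stratified estimate = 45.753 → 45.8%.

45.8%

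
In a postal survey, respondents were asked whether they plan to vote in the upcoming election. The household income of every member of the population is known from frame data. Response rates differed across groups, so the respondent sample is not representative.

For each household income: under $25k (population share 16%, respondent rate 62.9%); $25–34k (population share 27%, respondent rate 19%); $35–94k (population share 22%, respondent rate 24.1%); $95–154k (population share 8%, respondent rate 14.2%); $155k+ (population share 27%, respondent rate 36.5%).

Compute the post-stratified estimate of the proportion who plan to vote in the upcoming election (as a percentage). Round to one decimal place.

31.5%

Weight each group's respondent value by its population share:
  under $25k: 0.16 × 62.9 = 10.064
  $25–34k: 0.27 × 19 = 5.13
  $35–94k: 0.22 × 24.1 = 5.302
  $95–154k: 0.08 × 14.2 = 1.136
  $155k+: 0.27 × 36.5 = 9.855
Post-stratified estimate = 31.487 → 31.5%.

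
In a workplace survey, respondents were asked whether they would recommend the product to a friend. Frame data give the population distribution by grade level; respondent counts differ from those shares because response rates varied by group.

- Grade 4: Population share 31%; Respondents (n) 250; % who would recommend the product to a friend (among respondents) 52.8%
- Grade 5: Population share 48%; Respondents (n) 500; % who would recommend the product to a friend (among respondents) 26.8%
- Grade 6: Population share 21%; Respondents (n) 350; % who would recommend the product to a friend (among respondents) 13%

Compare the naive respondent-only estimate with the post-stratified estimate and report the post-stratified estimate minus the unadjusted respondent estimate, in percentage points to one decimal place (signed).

+3.6 percentage points

Without adjustment, the pooled respondent share is:
  (250/1100)×52.8 + (500/1100)×26.8 + (350/1100)×13 = 28.3182%
Post-stratified estimate weights by population shares:
  0.31×52.8 + 0.48×26.8 + 0.21×13 = 31.962%
Difference = 31.962 − 28.3182 = 3.6438 pp.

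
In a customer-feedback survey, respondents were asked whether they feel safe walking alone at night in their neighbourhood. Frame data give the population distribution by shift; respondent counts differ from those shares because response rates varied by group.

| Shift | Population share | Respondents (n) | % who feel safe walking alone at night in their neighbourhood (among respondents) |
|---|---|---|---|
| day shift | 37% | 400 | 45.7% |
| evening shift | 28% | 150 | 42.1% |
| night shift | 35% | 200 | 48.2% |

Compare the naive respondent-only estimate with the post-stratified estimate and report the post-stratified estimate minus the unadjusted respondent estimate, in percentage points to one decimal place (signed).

-0.1 percentage points

Without adjustment, the pooled respondent share is:
  (400/750)×45.7 + (150/750)×42.1 + (200/750)×48.2 = 45.6467%
Post-stratifying to population shares instead:
  0.37×45.7 + 0.28×42.1 + 0.35×48.2 = 45.567%
Difference = 45.567 − 45.6467 = -0.0797 pp.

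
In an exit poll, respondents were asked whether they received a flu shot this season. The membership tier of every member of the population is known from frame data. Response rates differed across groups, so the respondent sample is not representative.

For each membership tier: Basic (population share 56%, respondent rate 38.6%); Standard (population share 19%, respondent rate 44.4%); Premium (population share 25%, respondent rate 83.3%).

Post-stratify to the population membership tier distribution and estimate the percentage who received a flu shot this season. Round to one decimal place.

Weight each group's respondent value by its population share:
  Basic: 0.56 × 38.6 = 21.616
  Standard: 0.19 × 44.4 = 8.436
  Premium: 0.25 × 83.3 = 20.825
Post-stratified estimate = 50.877 → 50.9%.

50.9%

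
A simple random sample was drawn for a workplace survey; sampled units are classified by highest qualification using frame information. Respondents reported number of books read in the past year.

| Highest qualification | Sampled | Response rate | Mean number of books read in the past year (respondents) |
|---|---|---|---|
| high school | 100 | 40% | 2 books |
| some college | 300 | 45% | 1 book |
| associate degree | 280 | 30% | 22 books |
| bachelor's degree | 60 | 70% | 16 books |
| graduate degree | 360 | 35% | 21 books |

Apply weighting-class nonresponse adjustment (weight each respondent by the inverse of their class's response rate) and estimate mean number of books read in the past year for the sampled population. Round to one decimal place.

13.8

Weighting each respondent by the inverse class response rate inflates each class back to its sampled size, so the class weight is n_sampled:
  high school: 100 × 2 = 200
  some college: 300 × 1 = 300
  associate degree: 280 × 22 = 6160
  bachelor's degree: 60 × 16 = 960
  graduate degree: 360 × 21 = 7560
Adjusted estimate = 15,180 / 1,100 = 13.8 → 13.8.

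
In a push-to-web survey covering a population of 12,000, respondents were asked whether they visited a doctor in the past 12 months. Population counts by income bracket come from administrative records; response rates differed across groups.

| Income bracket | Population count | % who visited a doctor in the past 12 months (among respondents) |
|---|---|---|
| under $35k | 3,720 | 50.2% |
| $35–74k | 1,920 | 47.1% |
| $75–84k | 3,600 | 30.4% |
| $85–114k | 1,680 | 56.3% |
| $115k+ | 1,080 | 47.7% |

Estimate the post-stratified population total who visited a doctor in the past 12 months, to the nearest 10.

5,330

Estimated count per cell = population count × respondent percentage:
  under $35k: 3,720 × 50.2% = 1867.44
  $35–74k: 1,920 × 47.1% = 904.32
  $75–84k: 3,600 × 30.4% = 1094.4
  $85–114k: 1,680 × 56.3% = 945.84
  $115k+: 1,080 × 47.7% = 515.16
Estimated total = 5327.16 → 5,330.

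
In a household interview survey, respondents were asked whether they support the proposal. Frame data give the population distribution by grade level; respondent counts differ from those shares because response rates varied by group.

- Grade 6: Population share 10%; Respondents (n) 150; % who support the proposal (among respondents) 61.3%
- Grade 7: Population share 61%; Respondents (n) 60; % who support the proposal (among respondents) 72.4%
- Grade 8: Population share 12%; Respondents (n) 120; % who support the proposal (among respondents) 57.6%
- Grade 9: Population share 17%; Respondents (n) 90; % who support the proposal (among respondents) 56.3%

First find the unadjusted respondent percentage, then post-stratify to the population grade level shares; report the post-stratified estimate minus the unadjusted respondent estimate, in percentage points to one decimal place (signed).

Naive respondent-only estimate (weights = respondent counts):
  (150/420)×61.3 + (60/420)×72.4 + (120/420)×57.6 + (90/420)×56.3 = 60.7571%
Post-stratifying to population shares instead:
  0.1×61.3 + 0.61×72.4 + 0.12×57.6 + 0.17×56.3 = 66.777%
Difference = 66.777 − 60.7571 = 6.0199 pp.

+6.0 percentage points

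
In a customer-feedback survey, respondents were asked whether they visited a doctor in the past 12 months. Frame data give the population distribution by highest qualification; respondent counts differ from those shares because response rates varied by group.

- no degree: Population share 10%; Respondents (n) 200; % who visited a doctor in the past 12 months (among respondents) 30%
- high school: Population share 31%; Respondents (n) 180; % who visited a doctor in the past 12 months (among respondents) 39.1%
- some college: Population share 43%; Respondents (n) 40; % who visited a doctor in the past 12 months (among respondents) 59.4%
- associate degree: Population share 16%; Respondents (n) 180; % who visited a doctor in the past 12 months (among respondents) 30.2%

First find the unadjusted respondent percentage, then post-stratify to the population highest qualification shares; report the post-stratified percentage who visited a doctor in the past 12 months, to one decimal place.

45.5%

Naive respondent-only estimate (weights = respondent counts):
  (200/600)×30 + (180/600)×39.1 + (40/600)×59.4 + (180/600)×30.2 = 34.75%
Reweighting by population highest qualification shares:
  0.1×30 + 0.31×39.1 + 0.43×59.4 + 0.16×30.2 = 45.495%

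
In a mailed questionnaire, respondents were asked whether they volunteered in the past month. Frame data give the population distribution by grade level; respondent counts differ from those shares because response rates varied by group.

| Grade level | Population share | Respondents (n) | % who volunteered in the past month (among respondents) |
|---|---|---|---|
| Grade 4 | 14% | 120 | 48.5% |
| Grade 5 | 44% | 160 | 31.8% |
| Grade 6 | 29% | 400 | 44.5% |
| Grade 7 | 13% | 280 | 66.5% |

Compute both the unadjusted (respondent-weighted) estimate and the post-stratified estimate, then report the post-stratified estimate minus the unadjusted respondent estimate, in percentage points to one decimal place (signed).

Unadjusted (pooled respondent) estimate weights by respondent counts:
  (120/960)×48.5 + (160/960)×31.8 + (400/960)×44.5 + (280/960)×66.5 = 49.3%
Post-stratified estimate weights by population shares:
  0.14×48.5 + 0.44×31.8 + 0.29×44.5 + 0.13×66.5 = 42.332%
Difference = 42.332 − 49.3 = -6.968 pp.

-7.0 percentage points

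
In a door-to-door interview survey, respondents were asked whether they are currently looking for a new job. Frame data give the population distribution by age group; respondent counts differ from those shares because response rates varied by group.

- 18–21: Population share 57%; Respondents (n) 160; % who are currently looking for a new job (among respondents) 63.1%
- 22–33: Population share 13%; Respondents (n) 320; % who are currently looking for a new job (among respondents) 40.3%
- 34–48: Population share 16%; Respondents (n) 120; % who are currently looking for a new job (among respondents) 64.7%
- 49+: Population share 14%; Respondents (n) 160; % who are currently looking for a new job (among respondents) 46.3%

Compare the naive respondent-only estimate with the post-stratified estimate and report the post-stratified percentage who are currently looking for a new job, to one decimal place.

58.0%

Naive respondent-only estimate (weights = respondent counts):
  (160/760)×63.1 + (320/760)×40.3 + (120/760)×64.7 + (160/760)×46.3 = 50.2158%
Post-stratified estimate weights by population shares:
  0.57×63.1 + 0.13×40.3 + 0.16×64.7 + 0.14×46.3 = 58.04%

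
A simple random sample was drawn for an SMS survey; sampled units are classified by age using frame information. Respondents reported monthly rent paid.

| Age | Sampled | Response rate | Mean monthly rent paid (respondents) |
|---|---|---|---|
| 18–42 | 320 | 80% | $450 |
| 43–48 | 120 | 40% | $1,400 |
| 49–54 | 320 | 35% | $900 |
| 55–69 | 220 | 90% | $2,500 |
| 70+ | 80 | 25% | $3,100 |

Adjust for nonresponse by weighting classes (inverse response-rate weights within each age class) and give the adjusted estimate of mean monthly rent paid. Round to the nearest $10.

$1,320

Inverse-response-rate weighting restores each class to its sampled count, so class totals weight by n_sampled:
  18–42: 320 × 450 = 144,000
  43–48: 120 × 1400 = 168,000
  49–54: 320 × 900 = 288,000
  55–69: 220 × 2500 = 550,000
  70+: 80 × 3100 = 248,000
Adjusted estimate = 1,398,000 / 1,060 = 1318.87 → $1,320.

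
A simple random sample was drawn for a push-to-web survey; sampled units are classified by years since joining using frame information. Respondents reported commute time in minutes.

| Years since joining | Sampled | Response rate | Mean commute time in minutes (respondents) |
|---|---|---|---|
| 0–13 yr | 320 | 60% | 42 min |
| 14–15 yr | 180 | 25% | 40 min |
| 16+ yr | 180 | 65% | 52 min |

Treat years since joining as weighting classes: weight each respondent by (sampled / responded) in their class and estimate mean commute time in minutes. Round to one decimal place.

44.1

Inverse-response-rate weighting restores each class to its sampled count, so class totals weight by n_sampled:
  0–13 yr: 320 × 42 = 13,440
  14–15 yr: 180 × 40 = 7200
  16+ yr: 180 × 52 = 9360
Adjusted estimate = 30,000 / 680 = 44.1176 → 44.1.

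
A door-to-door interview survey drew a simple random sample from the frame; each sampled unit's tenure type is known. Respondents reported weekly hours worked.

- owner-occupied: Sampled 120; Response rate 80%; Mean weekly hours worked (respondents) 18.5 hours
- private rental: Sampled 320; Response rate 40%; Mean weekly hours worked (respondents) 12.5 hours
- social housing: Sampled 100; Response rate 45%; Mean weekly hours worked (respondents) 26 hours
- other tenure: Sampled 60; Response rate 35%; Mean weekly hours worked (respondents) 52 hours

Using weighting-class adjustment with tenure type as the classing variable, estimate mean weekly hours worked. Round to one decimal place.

Each respondent's weight = sampled/responded in their class; summing within a class gives n_sampled, so:
  owner-occupied: 120 × 18.5 = 2220
  private rental: 320 × 12.5 = 4000
  social housing: 100 × 26 = 2600
  other tenure: 60 × 52 = 3120
Adjusted estimate = 11,940 / 600 = 19.9 → 19.9.

19.9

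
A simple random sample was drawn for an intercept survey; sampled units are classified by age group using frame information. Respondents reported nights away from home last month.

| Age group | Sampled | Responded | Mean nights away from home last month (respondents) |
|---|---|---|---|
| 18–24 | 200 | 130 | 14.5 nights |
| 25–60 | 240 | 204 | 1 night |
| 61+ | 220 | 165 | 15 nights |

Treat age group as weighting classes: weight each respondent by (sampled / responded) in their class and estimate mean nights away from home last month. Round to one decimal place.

9.8

Response rates by class: 18–24 130/200 = 65%, 25–60 204/240 = 85%, 61+ 165/220 = 75%.
Inverse-response-rate weighting restores each class to its sampled count, so class totals weight by n_sampled:
  18–24: 200 × 14.5 = 2900
  25–60: 240 × 1 = 240
  61+: 220 × 15 = 3300
Adjusted estimate = 6440 / 660 = 9.75758 → 9.8.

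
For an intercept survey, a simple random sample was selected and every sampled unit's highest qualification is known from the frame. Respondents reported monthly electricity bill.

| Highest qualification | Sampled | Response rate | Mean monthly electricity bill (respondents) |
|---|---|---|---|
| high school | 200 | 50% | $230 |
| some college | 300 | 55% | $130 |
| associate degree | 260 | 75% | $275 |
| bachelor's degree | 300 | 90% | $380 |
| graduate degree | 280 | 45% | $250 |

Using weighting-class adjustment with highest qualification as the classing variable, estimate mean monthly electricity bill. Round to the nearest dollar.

Each respondent's weight = sampled/responded in their class; summing within a class gives n_sampled, so:
  high school: 200 × 230 = 46,000
  some college: 300 × 130 = 39,000
  associate degree: 260 × 275 = 71,500
  bachelor's degree: 300 × 380 = 114,000
  graduate degree: 280 × 250 = 70,000
Adjusted estimate = 340,500 / 1,340 = 254.104 → $254.

$254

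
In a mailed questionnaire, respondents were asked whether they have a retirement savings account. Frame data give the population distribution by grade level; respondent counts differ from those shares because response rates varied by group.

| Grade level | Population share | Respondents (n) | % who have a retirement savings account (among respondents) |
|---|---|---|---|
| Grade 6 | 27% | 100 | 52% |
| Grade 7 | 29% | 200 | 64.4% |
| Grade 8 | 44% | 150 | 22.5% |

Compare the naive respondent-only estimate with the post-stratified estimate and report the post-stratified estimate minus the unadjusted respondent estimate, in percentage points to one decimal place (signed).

-5.1 percentage points

Naive respondent-only estimate (weights = respondent counts):
  (100/450)×52 + (200/450)×64.4 + (150/450)×22.5 = 47.6778%
Post-stratified estimate weights by population shares:
  0.27×52 + 0.29×64.4 + 0.44×22.5 = 42.616%
Difference = 42.616 − 47.6778 = -5.0618 pp.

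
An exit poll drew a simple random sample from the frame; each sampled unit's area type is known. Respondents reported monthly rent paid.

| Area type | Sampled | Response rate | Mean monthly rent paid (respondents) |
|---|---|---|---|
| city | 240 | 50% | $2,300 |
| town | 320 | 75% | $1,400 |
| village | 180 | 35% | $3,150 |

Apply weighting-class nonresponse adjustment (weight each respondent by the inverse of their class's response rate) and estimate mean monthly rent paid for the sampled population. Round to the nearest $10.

$2,120

With weight = n_sampled/n_responded per class, the weighted class total is n_sampled:
  city: 240 × 2300 = 552,000
  town: 320 × 1400 = 448,000
  village: 180 × 3150 = 567,000
Adjusted estimate = 1,567,000 / 740 = 2117.57 → $2,120.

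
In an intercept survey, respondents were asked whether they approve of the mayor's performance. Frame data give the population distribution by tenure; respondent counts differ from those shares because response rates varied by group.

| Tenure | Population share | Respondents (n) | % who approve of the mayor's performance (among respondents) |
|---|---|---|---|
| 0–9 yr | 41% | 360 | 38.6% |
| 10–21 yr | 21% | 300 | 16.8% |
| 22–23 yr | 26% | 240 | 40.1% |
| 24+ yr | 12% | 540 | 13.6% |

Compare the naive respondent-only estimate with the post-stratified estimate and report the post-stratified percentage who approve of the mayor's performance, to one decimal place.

Unadjusted (pooled respondent) estimate weights by respondent counts:
  (360/1440)×38.6 + (300/1440)×16.8 + (240/1440)×40.1 + (540/1440)×13.6 = 24.9333%
Reweighting by population tenure shares:
  0.41×38.6 + 0.21×16.8 + 0.26×40.1 + 0.12×13.6 = 31.412%

31.4%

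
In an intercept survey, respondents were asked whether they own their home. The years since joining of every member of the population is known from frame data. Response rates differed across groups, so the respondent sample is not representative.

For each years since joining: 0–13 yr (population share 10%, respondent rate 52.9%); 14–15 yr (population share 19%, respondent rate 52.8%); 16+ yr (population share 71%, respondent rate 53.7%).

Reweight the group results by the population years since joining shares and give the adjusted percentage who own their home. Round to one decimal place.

53.4%

Reweight to the known years since joining distribution:
  0–13 yr: 0.1 × 52.9 = 5.29
  14–15 yr: 0.19 × 52.8 = 10.032
  16+ yr: 0.71 × 53.7 = 38.127
Post-stratified estimate = 53.449 → 53.4%.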